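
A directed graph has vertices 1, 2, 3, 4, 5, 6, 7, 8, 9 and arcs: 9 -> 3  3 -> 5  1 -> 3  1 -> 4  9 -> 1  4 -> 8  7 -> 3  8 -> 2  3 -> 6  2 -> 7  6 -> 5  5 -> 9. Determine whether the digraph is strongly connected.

Yes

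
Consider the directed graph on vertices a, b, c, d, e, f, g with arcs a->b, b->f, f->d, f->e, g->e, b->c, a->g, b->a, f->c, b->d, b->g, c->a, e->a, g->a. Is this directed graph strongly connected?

There is no directed path from d to c, so the graph is not strongly connected.

No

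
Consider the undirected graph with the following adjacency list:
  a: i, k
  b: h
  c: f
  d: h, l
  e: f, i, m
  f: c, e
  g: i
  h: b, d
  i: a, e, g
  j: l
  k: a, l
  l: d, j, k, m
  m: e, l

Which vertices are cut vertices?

d, e, f, h, i, l

Removing d increases the component count from 1 to 2, so d is a cut vertex.
Removing e increases the component count from 1 to 2, so e is a cut vertex.
Removing f increases the component count from 1 to 2, so f is a cut vertex.
Likewise h, i, l are cut vertices.
By contrast removing m leaves 1 component; it is not a cut vertex. No other vertex is a cut vertex either.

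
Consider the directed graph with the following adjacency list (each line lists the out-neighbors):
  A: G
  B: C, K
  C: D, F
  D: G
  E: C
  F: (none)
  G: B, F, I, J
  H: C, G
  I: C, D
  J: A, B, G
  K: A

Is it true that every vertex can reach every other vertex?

No

There is no directed path from E to H, so the graph is not strongly connected.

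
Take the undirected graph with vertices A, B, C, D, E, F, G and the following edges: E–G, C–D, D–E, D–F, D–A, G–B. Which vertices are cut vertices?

Removing D increases the component count from 1 to 4, so D is a cut vertex.
Removing E increases the component count from 1 to 2, so E is a cut vertex.
Removing G increases the component count from 1 to 2, so G is a cut vertex.
By contrast removing B leaves 1 component; it is not a cut vertex. No other vertex is a cut vertex either.

D, E, G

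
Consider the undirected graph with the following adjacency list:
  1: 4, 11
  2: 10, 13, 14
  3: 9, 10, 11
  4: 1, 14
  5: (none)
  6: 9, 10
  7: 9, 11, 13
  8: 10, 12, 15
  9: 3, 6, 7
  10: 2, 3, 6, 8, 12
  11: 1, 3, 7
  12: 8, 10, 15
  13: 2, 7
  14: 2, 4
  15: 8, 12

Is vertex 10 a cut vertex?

Deleting 10 raises the number of components from 2 to 3, so 10 is a cut vertex.

Yes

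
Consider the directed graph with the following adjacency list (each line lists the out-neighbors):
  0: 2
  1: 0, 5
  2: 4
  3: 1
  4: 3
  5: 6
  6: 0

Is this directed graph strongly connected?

From 3 we can reach every vertex (0, 1, 2, 3, 4, 5, 6), and every vertex can reach 3 (0, 1, 2, 3, 4, 5, 6). So the whole graph is one strongly connected component.

Yes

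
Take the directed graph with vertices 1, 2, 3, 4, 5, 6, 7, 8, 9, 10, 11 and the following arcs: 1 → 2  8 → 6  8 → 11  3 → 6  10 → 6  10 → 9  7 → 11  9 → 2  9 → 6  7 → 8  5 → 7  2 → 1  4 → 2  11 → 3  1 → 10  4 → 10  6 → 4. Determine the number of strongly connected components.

{1, 2, 4, 6, 9, 10} are all mutually reachable — one SCC of size 6.
{11} is an SCC by itself.
{3} is an SCC by itself.
{8} is an SCC by itself.
{5} is an SCC by itself.
(and 1 more singleton SCC)
That gives 6 strongly connected components.

6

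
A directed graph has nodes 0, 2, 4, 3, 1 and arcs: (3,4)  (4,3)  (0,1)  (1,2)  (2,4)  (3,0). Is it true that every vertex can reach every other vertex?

From 1 we can reach every vertex (0, 1, 2, 3, 4), and every vertex can reach 1 (0, 1, 2, 3, 4). So the whole graph is one strongly connected component.

Yes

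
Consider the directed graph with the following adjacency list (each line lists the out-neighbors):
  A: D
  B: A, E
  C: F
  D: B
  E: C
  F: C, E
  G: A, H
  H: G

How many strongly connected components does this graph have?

3

{C, E, F} are all mutually reachable — one SCC of size 3.
{A, B, D} are all mutually reachable — one SCC of size 3.
{G, H} are all mutually reachable — one SCC of size 2.
That gives 3 strongly connected components.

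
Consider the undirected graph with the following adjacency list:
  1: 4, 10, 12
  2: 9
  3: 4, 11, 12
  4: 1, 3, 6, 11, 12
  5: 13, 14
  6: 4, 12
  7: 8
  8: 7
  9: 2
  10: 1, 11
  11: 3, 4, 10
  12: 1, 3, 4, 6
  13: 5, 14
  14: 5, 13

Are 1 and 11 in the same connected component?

From 1 we can reach 1, 3, 4, 6, 10, 11, 12, which includes 11.

Yes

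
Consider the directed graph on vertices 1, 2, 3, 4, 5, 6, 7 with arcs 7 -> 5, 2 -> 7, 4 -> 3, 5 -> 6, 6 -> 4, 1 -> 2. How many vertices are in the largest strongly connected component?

{5} is an SCC by itself.
{7} is an SCC by itself.
{4} is an SCC by itself.
{3} is an SCC by itself.
{1} is an SCC by itself.
(and 2 more singleton SCCs)
The largest has 1 vertex.

1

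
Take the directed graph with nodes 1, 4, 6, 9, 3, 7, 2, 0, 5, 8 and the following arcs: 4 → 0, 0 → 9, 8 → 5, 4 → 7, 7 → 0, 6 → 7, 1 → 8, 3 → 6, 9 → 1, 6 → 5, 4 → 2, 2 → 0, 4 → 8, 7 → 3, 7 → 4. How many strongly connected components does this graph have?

7

{3, 4, 6, 7} are all mutually reachable — one SCC of size 4.
{2} is an SCC by itself.
{0} is an SCC by itself.
{8} is an SCC by itself.
{9} is an SCC by itself.
(and 2 more singleton SCCs)
That gives 7 strongly connected components.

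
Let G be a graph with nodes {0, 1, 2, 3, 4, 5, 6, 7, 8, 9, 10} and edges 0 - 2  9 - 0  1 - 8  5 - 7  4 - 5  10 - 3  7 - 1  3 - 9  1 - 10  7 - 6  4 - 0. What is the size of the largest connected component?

11

Starting from 0 we can reach 0, 1, 2, 3, 4, 5, 6, 7, 8, 9, 10. That is one component of size 11.
The largest has 11 vertices.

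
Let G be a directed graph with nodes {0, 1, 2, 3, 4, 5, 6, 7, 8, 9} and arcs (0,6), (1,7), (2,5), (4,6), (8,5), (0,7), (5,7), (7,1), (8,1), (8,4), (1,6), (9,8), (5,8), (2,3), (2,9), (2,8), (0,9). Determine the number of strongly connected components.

8

{5, 8} are all mutually reachable — one SCC of size 2.
{1, 7} are all mutually reachable — one SCC of size 2.
{9} is an SCC by itself.
{4} is an SCC by itself.
{2} is an SCC by itself.
(and 3 more singleton SCCs)
That gives 8 strongly connected components.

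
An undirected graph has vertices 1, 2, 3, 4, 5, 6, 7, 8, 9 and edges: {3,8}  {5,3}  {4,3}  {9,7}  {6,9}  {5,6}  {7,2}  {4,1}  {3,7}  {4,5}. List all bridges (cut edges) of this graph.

The edges on the cycle 4-5-6-9-7-3-4 are not bridges since each lies on that cycle.
But removing 2–7 disconnects 2 from 7; removing 8–3 disconnects 8 from 3; removing 1–4 disconnects 1 from 4 — these are bridges.

1-4, 2-7, 3-8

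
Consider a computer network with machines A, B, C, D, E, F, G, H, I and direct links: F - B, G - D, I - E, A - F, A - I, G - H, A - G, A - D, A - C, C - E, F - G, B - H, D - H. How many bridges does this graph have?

The edges on the cycle A-C-E-I-A are not bridges since each lies on that cycle.
Every edge lies on some cycle, so there are no bridges.

0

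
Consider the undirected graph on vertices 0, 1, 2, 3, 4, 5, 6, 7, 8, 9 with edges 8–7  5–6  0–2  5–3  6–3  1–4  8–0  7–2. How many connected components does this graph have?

4

9 is isolated — a component by itself.
Starting from 1 we can reach 1, 4. That is one component of size 2.
Starting from 3 we can reach 3, 5, 6. That is one component of size 3.
Starting from 0 we can reach 0, 2, 7, 8. That is one component of size 4.
Total: 4 components.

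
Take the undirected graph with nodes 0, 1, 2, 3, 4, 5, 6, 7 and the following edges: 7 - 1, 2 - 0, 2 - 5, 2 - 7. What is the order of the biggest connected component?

4 is isolated — a component by itself.
3 is isolated — a component by itself.
6 is isolated — a component by itself.
Starting from 0 we can reach 0, 1, 2, 5, 7. That is one component of size 5.
The largest has 5 vertices.

5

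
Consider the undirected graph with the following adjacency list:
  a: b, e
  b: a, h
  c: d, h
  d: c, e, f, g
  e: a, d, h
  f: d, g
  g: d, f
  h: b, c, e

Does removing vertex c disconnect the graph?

Deleting c leaves 1 component (was 1) (its neighbors d, h remain connected to each other), so c is not a cut vertex.

No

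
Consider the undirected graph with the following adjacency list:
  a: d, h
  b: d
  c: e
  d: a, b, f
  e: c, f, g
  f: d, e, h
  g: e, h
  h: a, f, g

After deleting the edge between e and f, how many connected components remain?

1

e and f are still connected via e-g-h-f, so the component count stays at 1.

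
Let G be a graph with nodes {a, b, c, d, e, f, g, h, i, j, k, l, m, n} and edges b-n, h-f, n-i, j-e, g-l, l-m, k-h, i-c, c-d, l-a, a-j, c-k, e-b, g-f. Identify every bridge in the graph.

The edges on the cycle g-l-a-j-e-b-n-i-c-k-h-f-g are not bridges since each lies on that cycle.
But removing c-d disconnects c from d; removing l-m disconnects l from m — these are bridges.

c-d, l-m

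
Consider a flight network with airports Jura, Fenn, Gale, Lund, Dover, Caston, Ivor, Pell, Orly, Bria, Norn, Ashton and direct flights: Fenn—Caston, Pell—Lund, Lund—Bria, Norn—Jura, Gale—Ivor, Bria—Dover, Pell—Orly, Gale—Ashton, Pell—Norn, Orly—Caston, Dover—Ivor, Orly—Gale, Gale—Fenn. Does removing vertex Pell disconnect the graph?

Deleting Pell raises the number of components from 1 to 2, so Pell is a cut vertex.

Yes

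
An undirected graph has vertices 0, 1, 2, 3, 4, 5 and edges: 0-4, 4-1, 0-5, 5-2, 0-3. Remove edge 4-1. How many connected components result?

Before removal there is 1 component.
4-1 is a bridge — removing it separates 4's side from 1's side.
After removal: 2 components.

2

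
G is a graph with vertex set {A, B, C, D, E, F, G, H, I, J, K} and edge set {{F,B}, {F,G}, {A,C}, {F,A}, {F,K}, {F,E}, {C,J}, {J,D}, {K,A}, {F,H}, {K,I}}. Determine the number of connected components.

1

Starting from A we can reach A, B, C, D, E, F, G, H, I, J, K. That is one component of size 11.
Total: 1 component.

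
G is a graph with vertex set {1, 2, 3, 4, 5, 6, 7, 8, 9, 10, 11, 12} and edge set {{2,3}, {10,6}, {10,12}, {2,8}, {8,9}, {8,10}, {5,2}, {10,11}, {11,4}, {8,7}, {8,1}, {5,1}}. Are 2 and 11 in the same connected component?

From 2 we can reach 1, 2, 3, 4, 5, 6, 7, 8, 9, 10, 11, 12, which includes 11.

Yes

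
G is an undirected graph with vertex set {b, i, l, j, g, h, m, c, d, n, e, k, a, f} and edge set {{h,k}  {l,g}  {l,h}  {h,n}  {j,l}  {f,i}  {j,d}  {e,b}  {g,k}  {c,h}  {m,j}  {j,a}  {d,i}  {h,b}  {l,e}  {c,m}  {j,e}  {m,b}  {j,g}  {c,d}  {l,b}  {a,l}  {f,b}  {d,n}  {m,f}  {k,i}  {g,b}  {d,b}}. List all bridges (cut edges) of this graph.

none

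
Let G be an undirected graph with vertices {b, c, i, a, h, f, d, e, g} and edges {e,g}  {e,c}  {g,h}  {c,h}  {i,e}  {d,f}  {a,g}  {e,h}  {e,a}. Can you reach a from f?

The component containing f is {d, f}, and a is not in it.

No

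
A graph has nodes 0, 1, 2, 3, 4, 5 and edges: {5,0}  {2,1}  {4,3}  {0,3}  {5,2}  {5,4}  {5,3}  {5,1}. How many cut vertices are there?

1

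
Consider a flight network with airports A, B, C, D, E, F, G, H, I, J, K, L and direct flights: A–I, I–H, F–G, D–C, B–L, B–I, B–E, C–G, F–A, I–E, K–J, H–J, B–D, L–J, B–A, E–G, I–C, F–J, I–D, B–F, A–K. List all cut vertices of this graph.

none

Removing D, for instance, still leaves 1 component. No single vertex removal increases the component count — the graph has no articulation points.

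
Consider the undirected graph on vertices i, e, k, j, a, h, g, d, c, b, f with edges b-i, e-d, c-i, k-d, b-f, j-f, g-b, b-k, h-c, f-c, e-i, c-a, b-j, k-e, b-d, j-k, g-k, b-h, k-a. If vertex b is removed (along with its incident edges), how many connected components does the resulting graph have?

With b gone, the remaining components are: {a, c, d, e, f, g, h, i, j, k}.
That is 1 component.

1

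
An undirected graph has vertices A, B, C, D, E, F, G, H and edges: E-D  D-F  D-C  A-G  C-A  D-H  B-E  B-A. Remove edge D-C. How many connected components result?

1

D and C are still connected via D-E-B-A-C, so the component count stays at 1.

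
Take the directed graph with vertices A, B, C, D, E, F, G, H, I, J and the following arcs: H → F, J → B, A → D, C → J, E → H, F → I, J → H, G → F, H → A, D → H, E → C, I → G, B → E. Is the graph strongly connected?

There is no directed path from F to E, so the graph is not strongly connected.

No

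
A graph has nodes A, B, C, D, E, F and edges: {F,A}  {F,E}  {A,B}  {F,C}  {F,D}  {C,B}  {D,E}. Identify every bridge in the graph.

The edges on the cycle F-D-E-F are not bridges since each lies on that cycle.
Every edge lies on some cycle, so there are no bridges.

none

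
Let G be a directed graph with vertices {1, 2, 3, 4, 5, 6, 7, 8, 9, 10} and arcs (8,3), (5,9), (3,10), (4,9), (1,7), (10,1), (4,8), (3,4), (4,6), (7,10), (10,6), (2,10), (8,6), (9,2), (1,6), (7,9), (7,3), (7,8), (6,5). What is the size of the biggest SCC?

10

{1, 2, 3, 4, 5, 6, 7, 8, 9, 10} are all mutually reachable — one SCC of size 10.
The largest has 10 vertices.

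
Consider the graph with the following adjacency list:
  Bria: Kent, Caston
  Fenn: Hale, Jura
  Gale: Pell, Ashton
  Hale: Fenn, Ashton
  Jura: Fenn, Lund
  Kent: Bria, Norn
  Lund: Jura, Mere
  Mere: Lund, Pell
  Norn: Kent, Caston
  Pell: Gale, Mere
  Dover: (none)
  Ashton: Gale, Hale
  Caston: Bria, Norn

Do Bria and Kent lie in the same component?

Yes

From Bria we can reach Bria, Kent, Norn, Caston, which includes Kent.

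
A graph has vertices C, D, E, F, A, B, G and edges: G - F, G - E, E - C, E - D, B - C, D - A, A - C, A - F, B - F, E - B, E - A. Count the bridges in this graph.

The edges on the cycle E-D-A-C-E are not bridges since each lies on that cycle.
Every edge lies on some cycle, so there are no bridges.

0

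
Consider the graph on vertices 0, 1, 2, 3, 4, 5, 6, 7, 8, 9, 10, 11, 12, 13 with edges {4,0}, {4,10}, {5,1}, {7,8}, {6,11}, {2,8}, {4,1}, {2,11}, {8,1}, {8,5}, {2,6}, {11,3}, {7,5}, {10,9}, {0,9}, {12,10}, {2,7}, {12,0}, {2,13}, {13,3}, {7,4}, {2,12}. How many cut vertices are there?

1

Removing 2 increases the component count from 1 to 2, so 2 is a cut vertex.
By contrast removing 6 leaves 1 component; it is not a cut vertex. No other vertex is a cut vertex either.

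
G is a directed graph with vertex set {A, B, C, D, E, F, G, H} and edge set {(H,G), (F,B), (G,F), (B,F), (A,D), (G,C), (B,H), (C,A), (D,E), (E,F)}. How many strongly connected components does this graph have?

1

{A, B, C, D, E, F, G, H} are all mutually reachable — one SCC of size 8.
That gives 1 strongly connected component.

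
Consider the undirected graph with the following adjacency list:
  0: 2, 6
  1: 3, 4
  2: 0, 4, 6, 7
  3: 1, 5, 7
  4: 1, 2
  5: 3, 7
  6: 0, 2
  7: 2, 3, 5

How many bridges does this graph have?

0

The edges on the cycle 2-0-6-2 are not bridges since each lies on that cycle.
Every edge lies on some cycle, so there are no bridges.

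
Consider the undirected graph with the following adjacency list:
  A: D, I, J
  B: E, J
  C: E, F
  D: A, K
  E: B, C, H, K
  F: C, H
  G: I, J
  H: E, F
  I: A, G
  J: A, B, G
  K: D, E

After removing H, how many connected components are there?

With H gone, the remaining components are: {A, B, C, D, E, F, G, I, J, K}.
That is 1 component.

1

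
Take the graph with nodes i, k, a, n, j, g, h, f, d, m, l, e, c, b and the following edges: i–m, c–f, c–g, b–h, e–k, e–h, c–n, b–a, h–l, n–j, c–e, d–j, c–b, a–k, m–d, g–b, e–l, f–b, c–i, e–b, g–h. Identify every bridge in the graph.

none

The edges on the cycle c-f-b-c are not bridges since each lies on that cycle.
Every edge lies on some cycle, so there are no bridges.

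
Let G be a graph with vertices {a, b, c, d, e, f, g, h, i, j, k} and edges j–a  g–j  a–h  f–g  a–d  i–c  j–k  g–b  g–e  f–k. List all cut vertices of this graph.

Removing a increases the component count from 2 to 4, so a is a cut vertex.
Removing g increases the component count from 2 to 4, so g is a cut vertex.
Removing j increases the component count from 2 to 3, so j is a cut vertex.
By contrast removing d leaves 2 components; it is not a cut vertex. No other vertex is a cut vertex either.

a, g, j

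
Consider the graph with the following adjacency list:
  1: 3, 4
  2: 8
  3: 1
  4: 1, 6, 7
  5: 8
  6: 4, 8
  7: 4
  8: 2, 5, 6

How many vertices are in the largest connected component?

Starting from 1 we can reach 1, 2, 3, 4, 5, 6, 7, 8. That is one component of size 8.
The largest has 8 vertices.

8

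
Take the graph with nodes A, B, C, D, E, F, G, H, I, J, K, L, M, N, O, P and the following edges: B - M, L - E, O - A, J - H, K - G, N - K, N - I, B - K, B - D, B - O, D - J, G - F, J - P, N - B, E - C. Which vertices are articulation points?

B, D, E, G, J, K, N, O

Removing B increases the component count from 2 to 5, so B is a cut vertex.
Removing D increases the component count from 2 to 3, so D is a cut vertex.
Removing E increases the component count from 2 to 3, so E is a cut vertex.
Likewise G, J, K, N, O are cut vertices.
By contrast removing I leaves 2 components; it is not a cut vertex. No other vertex is a cut vertex either.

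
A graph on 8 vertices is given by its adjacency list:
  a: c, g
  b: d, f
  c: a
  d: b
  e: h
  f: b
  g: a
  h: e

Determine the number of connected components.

3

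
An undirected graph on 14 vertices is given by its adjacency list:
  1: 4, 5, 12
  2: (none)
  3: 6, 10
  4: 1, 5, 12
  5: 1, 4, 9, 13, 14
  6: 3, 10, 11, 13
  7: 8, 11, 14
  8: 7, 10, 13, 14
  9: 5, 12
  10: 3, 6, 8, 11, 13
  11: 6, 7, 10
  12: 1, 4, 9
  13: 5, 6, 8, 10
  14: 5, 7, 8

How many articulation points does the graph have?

Removing 5 increases the component count from 2 to 3, so 5 is a cut vertex.
By contrast removing 3 leaves 2 components; it is not a cut vertex. No other vertex is a cut vertex either.

1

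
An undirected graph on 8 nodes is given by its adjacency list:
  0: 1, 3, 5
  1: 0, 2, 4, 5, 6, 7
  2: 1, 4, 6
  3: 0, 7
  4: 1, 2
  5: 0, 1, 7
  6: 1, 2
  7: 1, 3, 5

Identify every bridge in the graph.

none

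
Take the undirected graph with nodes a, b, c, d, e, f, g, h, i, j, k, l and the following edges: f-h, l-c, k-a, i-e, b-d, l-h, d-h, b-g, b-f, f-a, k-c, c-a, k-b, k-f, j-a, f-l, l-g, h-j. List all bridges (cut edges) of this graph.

The edges on the cycle b-f-l-g-b are not bridges since each lies on that cycle.
But removing i-e disconnects i from e — this is a bridge.

e-i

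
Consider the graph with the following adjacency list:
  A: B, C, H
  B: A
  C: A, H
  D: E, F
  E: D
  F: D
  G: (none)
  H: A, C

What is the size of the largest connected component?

4

G is isolated — a component by itself.
Starting from D we can reach D, E, F. That is one component of size 3.
Starting from A we can reach A, B, C, H. That is one component of size 4.
The largest has 4 vertices.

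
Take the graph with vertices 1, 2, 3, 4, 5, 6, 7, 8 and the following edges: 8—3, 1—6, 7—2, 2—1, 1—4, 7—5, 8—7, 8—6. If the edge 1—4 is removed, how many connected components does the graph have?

2

Before removal there is 1 component.
1—4 is a bridge — removing it separates 1's side from 4's side.
After removal: 2 components.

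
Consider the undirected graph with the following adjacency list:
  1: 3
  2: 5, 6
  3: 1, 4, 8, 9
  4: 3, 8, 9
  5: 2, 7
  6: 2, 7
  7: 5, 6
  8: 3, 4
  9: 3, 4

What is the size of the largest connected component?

5

Starting from 2 we can reach 2, 5, 6, 7. That is one component of size 4.
Starting from 1 we can reach 1, 3, 4, 8, 9. That is one component of size 5.
The largest has 5 vertices.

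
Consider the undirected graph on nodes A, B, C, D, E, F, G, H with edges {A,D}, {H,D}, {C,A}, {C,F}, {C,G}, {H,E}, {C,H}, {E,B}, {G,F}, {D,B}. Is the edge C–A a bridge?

No

After removing C–A, the path C-H-D-A still connects them, so the edge is not a bridge.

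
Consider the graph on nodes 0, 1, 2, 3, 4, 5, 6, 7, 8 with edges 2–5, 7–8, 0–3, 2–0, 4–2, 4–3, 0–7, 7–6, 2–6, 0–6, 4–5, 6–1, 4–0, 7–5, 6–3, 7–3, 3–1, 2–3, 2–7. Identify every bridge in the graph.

7-8

The edges on the cycle 0-7-3-1-6-0 are not bridges since each lies on that cycle.
But removing 8–7 disconnects 8 from 7 — this is a bridge.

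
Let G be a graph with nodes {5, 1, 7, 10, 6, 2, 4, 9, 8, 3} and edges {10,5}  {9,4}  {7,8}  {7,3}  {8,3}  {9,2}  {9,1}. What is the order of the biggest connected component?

4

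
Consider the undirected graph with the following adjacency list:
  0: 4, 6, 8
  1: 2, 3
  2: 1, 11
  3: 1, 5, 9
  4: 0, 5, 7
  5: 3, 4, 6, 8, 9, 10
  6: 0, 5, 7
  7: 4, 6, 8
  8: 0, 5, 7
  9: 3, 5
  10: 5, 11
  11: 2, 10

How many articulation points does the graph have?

Removing 5 increases the component count from 1 to 2, so 5 is a cut vertex.
By contrast removing 4 leaves 1 component; it is not a cut vertex. No other vertex is a cut vertex either.

1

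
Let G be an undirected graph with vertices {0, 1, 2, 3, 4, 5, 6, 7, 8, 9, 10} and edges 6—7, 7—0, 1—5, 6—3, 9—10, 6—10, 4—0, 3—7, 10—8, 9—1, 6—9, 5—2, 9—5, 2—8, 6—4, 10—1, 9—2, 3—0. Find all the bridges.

The edges on the cycle 6-4-0-7-6 are not bridges since each lies on that cycle.
Every edge lies on some cycle, so there are no bridges.

none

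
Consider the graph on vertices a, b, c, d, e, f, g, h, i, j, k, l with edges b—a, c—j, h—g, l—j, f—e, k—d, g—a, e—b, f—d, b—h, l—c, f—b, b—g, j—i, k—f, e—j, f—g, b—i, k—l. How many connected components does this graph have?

Starting from a we can reach a, b, c, d, e, f, g, h, i, j, k, l. That is one component of size 12.
Total: 1 component.

1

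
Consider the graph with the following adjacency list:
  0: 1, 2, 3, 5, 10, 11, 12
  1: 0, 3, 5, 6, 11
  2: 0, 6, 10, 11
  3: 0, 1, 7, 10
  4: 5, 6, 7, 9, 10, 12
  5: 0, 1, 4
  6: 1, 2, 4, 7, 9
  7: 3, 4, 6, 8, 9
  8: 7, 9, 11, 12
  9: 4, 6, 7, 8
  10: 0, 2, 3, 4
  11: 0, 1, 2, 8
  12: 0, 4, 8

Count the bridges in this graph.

0

The edges on the cycle 0-1-5-0 are not bridges since each lies on that cycle.
Every edge lies on some cycle, so there are no bridges.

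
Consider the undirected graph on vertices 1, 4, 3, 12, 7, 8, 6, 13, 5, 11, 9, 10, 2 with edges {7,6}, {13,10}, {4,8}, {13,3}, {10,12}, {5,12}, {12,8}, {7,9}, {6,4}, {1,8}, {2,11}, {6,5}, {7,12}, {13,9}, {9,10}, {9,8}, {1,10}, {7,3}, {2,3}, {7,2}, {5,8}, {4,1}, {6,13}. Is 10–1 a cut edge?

No

After removing 10–1, the path 10-9-8-1 still connects them, so the edge is not a bridge.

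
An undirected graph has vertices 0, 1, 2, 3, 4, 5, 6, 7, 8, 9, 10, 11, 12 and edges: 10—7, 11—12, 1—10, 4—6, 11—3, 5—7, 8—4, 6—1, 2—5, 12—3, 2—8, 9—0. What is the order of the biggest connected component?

8

Starting from 0 we can reach 0, 9. That is one component of size 2.
Starting from 3 we can reach 3, 11, 12. That is one component of size 3.
Starting from 1 we can reach 1, 2, 4, 5, 6, 7, 8, 10. That is one component of size 8.
The largest has 8 vertices.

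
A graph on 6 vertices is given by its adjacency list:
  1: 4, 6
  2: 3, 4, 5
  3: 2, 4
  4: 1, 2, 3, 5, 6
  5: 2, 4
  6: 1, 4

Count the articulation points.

Removing 4 increases the component count from 1 to 2, so 4 is a cut vertex.
By contrast removing 2 leaves 1 component; it is not a cut vertex. No other vertex is a cut vertex either.

1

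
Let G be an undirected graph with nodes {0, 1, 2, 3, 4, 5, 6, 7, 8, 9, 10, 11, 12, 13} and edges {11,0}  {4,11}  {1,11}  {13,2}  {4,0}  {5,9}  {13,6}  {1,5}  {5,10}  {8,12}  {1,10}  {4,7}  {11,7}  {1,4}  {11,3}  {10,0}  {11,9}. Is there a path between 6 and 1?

No

The component containing 6 is {2, 6, 13}, and 1 is not in it.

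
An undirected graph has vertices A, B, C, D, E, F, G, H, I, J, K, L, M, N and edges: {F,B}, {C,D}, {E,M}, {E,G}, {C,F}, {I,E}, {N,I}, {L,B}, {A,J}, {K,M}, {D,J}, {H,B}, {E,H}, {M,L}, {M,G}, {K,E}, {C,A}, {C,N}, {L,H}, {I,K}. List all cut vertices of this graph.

C

Removing C increases the component count from 1 to 2, so C is a cut vertex.
By contrast removing N leaves 1 component; it is not a cut vertex. No other vertex is a cut vertex either.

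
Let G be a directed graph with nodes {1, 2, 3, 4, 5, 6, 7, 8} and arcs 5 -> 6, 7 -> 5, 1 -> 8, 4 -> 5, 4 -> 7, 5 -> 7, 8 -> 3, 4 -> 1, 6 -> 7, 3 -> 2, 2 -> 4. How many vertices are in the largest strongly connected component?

{1, 2, 3, 4, 8} are all mutually reachable — one SCC of size 5.
{5, 6, 7} are all mutually reachable — one SCC of size 3.
The largest has 5 vertices.

5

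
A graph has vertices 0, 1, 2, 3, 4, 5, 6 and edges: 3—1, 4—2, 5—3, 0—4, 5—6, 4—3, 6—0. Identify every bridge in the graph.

1-3, 2-4

The edges on the cycle 5-6-0-4-3-5 are not bridges since each lies on that cycle.
But removing 3—1 disconnects 3 from 1; removing 4—2 disconnects 4 from 2 — these are bridges.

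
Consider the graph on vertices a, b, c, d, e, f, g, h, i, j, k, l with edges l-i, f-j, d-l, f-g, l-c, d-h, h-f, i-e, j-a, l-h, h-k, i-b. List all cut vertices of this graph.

Removing f increases the component count from 1 to 3, so f is a cut vertex.
Removing h increases the component count from 1 to 3, so h is a cut vertex.
Removing i increases the component count from 1 to 3, so i is a cut vertex.
Likewise j, l are cut vertices.
By contrast removing k leaves 1 component; it is not a cut vertex. No other vertex is a cut vertex either.

f, h, i, j, l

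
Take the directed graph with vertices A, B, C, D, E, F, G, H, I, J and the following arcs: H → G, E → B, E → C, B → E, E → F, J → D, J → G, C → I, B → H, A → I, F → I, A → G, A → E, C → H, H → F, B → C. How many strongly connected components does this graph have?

{B, E} are all mutually reachable — one SCC of size 2.
{F} is an SCC by itself.
{C} is an SCC by itself.
{J} is an SCC by itself.
{A} is an SCC by itself.
(and 4 more singleton SCCs)
That gives 9 strongly connected components.

9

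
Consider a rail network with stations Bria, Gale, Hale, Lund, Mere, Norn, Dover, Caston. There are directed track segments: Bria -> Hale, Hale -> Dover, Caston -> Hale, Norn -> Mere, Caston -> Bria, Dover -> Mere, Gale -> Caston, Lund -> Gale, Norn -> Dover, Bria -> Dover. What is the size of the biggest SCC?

{Mere} is an SCC by itself.
{Dover} is an SCC by itself.
{Bria} is an SCC by itself.
{Gale} is an SCC by itself.
{Lund} is an SCC by itself.
(and 3 more singleton SCCs)
The largest has 1 vertex.

1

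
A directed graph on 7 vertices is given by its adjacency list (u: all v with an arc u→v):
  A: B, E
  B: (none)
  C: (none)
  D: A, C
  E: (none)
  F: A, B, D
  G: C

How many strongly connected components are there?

{A} is an SCC by itself.
{C} is an SCC by itself.
{B} is an SCC by itself.
{E} is an SCC by itself.
{F} is an SCC by itself.
(and 2 more singleton SCCs)
That gives 7 strongly connected components.

7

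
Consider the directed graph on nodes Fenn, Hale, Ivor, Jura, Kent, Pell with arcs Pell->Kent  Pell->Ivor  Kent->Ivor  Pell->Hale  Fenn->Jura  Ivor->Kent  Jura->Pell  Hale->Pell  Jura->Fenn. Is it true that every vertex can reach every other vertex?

There is no directed path from Pell to Jura, so the graph is not strongly connected.

No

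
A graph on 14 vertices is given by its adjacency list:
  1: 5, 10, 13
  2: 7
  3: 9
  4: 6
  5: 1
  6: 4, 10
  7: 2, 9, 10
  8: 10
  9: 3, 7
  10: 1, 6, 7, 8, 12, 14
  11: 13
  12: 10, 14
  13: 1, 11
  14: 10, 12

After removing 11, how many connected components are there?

With 11 gone, the remaining components are: {1, 2, 3, 4, 5, 6, 7, 8, 9, 10, 12, 13, 14}.
That is 1 component.

1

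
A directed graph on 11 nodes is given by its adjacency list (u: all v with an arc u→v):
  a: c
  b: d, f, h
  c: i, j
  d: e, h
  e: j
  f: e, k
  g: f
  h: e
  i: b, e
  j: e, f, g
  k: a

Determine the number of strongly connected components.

{a, b, c, d, e, f, g, h, i, j, k} are all mutually reachable — one SCC of size 11.
That gives 1 strongly connected component.

1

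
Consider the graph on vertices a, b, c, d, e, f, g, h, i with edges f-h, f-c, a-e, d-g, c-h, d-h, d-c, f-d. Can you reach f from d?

Yes

From d we can reach c, d, f, g, h, which includes f.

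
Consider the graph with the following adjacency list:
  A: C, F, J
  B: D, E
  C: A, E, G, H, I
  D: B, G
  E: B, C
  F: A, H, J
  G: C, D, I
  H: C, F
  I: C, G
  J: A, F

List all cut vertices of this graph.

C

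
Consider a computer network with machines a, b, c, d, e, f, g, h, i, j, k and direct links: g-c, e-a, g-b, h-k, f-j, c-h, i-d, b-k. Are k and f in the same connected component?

No

The component containing k is {b, c, g, h, k}, and f is not in it.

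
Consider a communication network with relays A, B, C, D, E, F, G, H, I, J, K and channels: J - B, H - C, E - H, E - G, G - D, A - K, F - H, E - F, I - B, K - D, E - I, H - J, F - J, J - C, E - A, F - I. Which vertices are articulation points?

E

Removing E increases the component count from 1 to 2, so E is a cut vertex.
By contrast removing J leaves 1 component; it is not a cut vertex. No other vertex is a cut vertex either.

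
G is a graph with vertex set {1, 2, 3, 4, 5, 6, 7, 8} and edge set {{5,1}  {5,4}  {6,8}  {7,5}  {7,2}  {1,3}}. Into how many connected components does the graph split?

Starting from 6 we can reach 6, 8. That is one component of size 2.
Starting from 1 we can reach 1, 2, 3, 4, 5, 7. That is one component of size 6.
Total: 2 components.

2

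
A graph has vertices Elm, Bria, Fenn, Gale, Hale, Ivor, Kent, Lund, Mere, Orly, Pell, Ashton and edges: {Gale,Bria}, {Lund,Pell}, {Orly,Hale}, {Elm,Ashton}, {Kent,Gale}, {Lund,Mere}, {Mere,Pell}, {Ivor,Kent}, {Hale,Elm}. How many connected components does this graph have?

Fenn is isolated — a component by itself.
Starting from Lund we can reach Lund, Mere, Pell. That is one component of size 3.
Starting from Elm we can reach Elm, Hale, Orly, Ashton. That is one component of size 4.
Starting from Bria we can reach Bria, Gale, Ivor, Kent. That is one component of size 4.
Total: 4 components.

4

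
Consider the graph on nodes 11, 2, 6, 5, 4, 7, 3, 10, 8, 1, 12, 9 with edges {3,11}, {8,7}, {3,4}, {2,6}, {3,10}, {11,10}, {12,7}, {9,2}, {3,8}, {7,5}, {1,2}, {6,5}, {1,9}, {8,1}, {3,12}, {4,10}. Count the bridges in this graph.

The edges on the cycle 1-9-2-1 are not bridges since each lies on that cycle.
Every edge lies on some cycle, so there are no bridges.

0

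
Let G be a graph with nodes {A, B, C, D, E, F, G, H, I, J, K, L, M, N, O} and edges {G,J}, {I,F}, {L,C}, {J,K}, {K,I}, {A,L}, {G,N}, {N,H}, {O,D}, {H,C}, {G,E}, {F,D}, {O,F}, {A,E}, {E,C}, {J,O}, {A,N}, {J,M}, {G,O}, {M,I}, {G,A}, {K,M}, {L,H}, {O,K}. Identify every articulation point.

G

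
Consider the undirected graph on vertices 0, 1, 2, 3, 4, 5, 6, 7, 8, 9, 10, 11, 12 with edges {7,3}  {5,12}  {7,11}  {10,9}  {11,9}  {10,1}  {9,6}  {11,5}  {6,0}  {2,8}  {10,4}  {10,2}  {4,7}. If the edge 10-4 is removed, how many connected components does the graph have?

1

10 and 4 are still connected via 10-9-11-7-4, so the component count stays at 1.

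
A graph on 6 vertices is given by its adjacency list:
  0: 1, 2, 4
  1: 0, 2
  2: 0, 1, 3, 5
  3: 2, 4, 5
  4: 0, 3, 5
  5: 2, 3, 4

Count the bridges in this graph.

The edges on the cycle 0-2-3-5-4-0 are not bridges since each lies on that cycle.
Every edge lies on some cycle, so there are no bridges.

0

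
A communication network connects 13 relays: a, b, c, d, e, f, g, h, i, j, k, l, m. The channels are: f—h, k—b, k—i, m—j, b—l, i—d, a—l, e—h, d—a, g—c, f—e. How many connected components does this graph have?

4

Starting from c we can reach c, g. That is one component of size 2.
Starting from j we can reach j, m. That is one component of size 2.
Starting from e we can reach e, f, h. That is one component of size 3.
Starting from a we can reach a, b, d, i, k, l. That is one component of size 6.
Total: 4 components.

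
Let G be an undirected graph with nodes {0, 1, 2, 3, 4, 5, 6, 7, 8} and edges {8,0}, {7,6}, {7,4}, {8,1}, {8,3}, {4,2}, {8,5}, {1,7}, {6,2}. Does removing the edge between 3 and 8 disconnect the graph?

Yes

Removing 3–8 leaves no path between 3 and 8: the component count goes from 1 to 2. So it is a bridge.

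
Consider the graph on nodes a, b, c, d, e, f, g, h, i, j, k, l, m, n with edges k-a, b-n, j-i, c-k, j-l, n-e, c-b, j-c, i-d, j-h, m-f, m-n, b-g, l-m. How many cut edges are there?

8

The edges on the cycle j-c-b-n-m-l-j are not bridges since each lies on that cycle.
But removing j-i disconnects j from i; removing m-f disconnects m from f; removing j-h disconnects j from h; removing i-d disconnects i from d — these are bridges.
In total 8 edges are bridges.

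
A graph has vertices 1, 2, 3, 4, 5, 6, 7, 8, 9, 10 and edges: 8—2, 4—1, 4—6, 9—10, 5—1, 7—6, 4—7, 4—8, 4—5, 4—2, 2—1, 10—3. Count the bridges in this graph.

2

The edges on the cycle 4-7-6-4 are not bridges since each lies on that cycle.
But removing 10—3 disconnects 10 from 3; removing 10—9 disconnects 10 from 9 — these are bridges.
That makes 2 bridges.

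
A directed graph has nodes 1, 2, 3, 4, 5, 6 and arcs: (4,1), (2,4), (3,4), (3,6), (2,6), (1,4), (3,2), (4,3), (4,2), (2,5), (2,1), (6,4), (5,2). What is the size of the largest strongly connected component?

{1, 2, 3, 4, 5, 6} are all mutually reachable — one SCC of size 6.
The largest has 6 vertices.

6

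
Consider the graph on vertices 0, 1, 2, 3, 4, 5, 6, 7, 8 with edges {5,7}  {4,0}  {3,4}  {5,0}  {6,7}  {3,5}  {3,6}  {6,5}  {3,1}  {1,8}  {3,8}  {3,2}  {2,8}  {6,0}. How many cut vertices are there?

Removing 3 increases the component count from 1 to 2, so 3 is a cut vertex.
By contrast removing 1 leaves 1 component; it is not a cut vertex. No other vertex is a cut vertex either.

1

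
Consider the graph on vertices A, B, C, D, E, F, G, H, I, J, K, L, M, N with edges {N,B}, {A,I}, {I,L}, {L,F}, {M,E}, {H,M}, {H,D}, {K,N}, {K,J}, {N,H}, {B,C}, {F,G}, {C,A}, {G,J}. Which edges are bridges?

D-H, E-M, H-M, H-N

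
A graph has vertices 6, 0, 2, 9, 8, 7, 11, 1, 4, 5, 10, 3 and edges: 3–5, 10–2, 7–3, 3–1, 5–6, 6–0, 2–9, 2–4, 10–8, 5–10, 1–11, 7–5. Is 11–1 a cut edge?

Yes

Removing 11–1 leaves no path between 11 and 1: the component count goes from 1 to 2. So it is a bridge.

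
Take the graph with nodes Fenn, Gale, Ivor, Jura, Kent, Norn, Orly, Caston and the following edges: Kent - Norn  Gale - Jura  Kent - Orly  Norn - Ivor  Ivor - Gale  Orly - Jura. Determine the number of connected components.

Caston is isolated — a component by itself.
Fenn is isolated — a component by itself.
Starting from Gale we can reach Gale, Ivor, Jura, Kent, Norn, Orly. That is one component of size 6.
Total: 3 components.

3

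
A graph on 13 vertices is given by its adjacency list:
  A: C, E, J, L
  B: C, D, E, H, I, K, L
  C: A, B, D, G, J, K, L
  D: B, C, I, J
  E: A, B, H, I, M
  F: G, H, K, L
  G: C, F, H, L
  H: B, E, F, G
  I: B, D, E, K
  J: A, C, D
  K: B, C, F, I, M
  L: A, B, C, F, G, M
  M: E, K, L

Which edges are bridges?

The edges on the cycle B-C-K-M-L-B are not bridges since each lies on that cycle.
Every edge lies on some cycle, so there are no bridges.

none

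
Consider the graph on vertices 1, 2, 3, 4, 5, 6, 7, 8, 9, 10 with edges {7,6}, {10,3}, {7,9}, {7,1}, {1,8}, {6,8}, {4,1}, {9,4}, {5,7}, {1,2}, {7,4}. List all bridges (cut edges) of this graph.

The edges on the cycle 7-9-4-1-8-6-7 are not bridges since each lies on that cycle.
But removing 10–3 disconnects 10 from 3; removing 1–2 disconnects 1 from 2; removing 7–5 disconnects 7 from 5 — these are bridges.

1-2, 10-3, 5-7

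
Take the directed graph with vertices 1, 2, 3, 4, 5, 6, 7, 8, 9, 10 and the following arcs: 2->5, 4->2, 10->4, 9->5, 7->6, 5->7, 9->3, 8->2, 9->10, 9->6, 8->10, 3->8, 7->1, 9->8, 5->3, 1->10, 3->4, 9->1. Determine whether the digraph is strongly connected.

There is no directed path from 4 to 9, so the graph is not strongly connected.

No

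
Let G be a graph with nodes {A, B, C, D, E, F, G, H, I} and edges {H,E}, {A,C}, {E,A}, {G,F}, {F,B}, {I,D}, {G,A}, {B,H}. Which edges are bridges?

A-C, D-I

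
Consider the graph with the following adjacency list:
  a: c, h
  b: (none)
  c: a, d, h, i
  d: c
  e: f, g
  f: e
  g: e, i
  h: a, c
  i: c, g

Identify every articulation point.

Removing c increases the component count from 2 to 4, so c is a cut vertex.
Removing e increases the component count from 2 to 3, so e is a cut vertex.
Removing g increases the component count from 2 to 3, so g is a cut vertex.
Likewise i is a cut vertex.
By contrast removing d leaves 2 components; it is not a cut vertex. No other vertex is a cut vertex either.

c, e, g, i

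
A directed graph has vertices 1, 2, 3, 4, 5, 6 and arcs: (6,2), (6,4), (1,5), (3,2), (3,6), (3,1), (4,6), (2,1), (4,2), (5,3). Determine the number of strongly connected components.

{1, 2, 3, 4, 5, 6} are all mutually reachable — one SCC of size 6.
That gives 1 strongly connected component.

1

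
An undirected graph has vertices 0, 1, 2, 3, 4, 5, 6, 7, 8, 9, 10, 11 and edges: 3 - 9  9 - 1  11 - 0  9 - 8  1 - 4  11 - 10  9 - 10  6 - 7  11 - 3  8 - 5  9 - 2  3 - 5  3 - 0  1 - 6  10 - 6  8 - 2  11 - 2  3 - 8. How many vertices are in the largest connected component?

Starting from 0 we can reach 0, 1, 2, 3, 4, 5, 6, 7, 8, 9, 10, 11. That is one component of size 12.
The largest has 12 vertices.

12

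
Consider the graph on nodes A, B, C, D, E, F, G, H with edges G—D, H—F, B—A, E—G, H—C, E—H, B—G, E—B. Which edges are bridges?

A-B, C-H, D-G, E-H, F-H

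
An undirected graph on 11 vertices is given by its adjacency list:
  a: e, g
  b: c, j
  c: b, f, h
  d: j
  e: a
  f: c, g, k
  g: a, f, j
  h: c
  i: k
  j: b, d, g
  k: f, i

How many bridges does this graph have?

The edges on the cycle g-j-b-c-f-g are not bridges since each lies on that cycle.
But removing i-k disconnects i from k; removing f-k disconnects f from k; removing h-c disconnects h from c; removing e-a disconnects e from a — these are bridges.
In total 6 edges are bridges.

6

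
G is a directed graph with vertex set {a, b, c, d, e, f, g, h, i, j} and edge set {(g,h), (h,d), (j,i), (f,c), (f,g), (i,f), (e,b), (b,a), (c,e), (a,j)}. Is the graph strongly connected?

No

There is no directed path from h to a, so the graph is not strongly connected.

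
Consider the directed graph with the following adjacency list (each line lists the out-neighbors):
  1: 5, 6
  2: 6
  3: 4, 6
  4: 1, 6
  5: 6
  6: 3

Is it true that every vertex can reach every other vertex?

There is no directed path from 1 to 2, so the graph is not strongly connected.

No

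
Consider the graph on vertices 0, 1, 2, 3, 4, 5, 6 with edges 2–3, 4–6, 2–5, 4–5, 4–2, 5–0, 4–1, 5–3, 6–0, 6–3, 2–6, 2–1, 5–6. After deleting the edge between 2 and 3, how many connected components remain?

1

2 and 3 are still connected via 2-5-3, so the component count stays at 1.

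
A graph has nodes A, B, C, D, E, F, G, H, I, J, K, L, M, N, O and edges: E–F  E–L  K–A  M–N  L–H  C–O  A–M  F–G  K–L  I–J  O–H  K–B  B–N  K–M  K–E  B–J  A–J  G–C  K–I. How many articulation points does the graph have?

Removing K increases the component count from 2 to 3, so K is a cut vertex.
By contrast removing J leaves 2 components; it is not a cut vertex. No other vertex is a cut vertex either.

1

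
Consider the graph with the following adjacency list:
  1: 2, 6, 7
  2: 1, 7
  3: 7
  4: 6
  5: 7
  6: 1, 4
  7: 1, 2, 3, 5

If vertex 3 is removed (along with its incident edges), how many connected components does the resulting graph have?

1

With 3 gone, the remaining components are: {1, 2, 4, 5, 6, 7}.
That is 1 component.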